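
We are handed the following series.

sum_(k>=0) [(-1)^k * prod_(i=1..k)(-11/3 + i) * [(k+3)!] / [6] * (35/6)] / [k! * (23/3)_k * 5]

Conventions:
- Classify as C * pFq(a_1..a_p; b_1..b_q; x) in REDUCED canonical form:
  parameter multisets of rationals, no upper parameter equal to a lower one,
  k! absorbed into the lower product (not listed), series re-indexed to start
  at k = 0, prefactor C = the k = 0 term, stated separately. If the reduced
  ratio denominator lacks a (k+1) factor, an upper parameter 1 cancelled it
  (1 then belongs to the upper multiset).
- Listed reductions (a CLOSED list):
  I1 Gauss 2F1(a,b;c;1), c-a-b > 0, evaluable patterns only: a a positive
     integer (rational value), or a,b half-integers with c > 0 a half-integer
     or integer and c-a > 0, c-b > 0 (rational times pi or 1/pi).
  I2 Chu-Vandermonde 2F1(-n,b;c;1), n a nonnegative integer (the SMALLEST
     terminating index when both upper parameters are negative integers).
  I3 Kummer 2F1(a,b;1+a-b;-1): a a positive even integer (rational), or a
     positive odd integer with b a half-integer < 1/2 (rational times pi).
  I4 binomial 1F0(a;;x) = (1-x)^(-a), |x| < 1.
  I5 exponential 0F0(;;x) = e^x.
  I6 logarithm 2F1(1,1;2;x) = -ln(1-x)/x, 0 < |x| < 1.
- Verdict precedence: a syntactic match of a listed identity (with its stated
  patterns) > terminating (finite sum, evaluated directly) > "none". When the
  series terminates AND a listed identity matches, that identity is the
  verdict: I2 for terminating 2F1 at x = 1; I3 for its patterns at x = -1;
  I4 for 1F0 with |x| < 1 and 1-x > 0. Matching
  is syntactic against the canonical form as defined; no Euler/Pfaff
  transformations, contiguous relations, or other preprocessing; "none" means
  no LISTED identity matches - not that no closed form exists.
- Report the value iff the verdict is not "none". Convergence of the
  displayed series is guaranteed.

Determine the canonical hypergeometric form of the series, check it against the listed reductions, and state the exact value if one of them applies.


Classification (C = 7/6): 2F1 with upper {-8/3, 4}, lower {23/3}, argument x = -1. Verdict (x = -1): Kummer's theorem (I3) applies (x = -1; c = 23/3 equals 1+a-b for upper {-8/3, 4}: listed pattern). Value: 595/162.

The tell: t_0 being 7/6, the factorial ratio (prefactor 7/6) (k+a-1)!/(a-1)! is a rising factorial (a)_k.
Term ratio: r(k) = (-1) * (k-8/3) (k+4) / [(k+23/3) (k+1)] ; factor over Q: parameters, x = (-1), and C = 7/6.


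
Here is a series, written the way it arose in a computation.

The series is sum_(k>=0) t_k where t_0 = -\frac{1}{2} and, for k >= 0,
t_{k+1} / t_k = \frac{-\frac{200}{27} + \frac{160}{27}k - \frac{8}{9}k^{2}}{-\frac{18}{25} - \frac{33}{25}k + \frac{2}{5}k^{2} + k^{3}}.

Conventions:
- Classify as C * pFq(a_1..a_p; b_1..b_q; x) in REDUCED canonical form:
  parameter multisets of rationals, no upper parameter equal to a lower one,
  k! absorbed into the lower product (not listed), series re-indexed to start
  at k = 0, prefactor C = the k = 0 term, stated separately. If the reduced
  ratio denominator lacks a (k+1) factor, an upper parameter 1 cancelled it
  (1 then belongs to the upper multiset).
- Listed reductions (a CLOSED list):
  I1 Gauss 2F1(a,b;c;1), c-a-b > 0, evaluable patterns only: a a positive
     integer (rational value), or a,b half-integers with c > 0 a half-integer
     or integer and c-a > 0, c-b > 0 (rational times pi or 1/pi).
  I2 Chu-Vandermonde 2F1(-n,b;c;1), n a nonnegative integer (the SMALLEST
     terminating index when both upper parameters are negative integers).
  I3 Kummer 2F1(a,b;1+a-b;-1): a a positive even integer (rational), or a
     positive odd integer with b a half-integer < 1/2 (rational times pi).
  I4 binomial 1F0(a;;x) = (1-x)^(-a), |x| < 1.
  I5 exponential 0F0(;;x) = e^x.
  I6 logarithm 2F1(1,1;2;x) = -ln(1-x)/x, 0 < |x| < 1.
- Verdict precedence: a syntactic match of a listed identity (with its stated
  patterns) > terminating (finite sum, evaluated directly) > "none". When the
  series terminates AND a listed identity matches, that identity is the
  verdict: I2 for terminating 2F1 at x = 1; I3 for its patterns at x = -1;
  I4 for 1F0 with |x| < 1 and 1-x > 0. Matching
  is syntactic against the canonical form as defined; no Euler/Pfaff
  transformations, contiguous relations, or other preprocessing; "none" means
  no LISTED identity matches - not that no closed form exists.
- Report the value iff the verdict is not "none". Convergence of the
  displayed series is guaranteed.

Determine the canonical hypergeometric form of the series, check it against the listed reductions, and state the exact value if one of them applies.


The series (x = -\frac{8}{9}) is 2F2: upper {-5, -\frac{5}{3}}, lower {-\frac{6}{5}, \frac{3}{5}}, prefactor -\frac{1}{2}. Verdict: terminating (-5 upstairs). 6 nonzero terms in all; added directly. Its exact value is -\frac{173059801305197}{6255291215394}.

Key step: t_0 being -\frac{1}{2}, roots of the ratio polynomials (C = -1/2, x = -8/9) are the negated parameters.
Term ratio: r(k) = -\frac{8}{9} * (k-5) (k-\frac{5}{3}) / [(k-\frac{6}{5}) (k+\frac{3}{5}) (k+1)] - rational; roots negated = parameters, x = -\frac{8}{9}, C = -\frac{1}{2}.


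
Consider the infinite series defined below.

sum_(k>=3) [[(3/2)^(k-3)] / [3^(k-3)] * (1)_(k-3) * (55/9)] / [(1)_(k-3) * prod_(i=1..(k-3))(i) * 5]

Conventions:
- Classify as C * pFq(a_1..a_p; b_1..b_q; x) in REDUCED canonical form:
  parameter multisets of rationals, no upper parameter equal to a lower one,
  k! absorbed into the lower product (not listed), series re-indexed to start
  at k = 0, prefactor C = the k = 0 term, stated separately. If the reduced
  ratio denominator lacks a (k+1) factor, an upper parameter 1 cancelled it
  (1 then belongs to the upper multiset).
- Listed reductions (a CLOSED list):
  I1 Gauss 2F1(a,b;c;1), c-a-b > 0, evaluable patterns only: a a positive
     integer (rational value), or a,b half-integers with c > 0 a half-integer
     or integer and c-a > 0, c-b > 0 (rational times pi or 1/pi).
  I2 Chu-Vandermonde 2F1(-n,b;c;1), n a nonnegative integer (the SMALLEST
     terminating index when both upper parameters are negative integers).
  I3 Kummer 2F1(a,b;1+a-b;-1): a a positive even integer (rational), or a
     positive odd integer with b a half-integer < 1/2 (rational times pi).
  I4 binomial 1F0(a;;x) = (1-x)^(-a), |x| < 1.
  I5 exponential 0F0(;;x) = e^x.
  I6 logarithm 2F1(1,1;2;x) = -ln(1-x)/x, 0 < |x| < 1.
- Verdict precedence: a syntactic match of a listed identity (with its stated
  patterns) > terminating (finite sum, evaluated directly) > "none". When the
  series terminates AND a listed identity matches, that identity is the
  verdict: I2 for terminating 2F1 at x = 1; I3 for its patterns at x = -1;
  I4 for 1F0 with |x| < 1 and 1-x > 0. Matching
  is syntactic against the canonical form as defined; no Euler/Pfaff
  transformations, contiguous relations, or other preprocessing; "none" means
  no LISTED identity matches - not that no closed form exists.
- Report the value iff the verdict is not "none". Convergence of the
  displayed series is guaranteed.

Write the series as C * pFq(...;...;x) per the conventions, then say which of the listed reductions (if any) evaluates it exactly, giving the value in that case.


Key step: with t_0 = 11/9, the two k-th powers (prefactor 11/9) combine into one argument.
Ratio: r(k) = (1/2) * 1 / [(k+1)] ; factor over Q: parameters, x = (1/2), and C = 11/9.

Classification (C = 11/9): 0F0 with upper {-}, lower {-}, argument x = 1/2. Verdict: the exponential series (I5) applies (the 0F0 exponential series at x = 1/2). Sum: (11/9) * e^(1/2).


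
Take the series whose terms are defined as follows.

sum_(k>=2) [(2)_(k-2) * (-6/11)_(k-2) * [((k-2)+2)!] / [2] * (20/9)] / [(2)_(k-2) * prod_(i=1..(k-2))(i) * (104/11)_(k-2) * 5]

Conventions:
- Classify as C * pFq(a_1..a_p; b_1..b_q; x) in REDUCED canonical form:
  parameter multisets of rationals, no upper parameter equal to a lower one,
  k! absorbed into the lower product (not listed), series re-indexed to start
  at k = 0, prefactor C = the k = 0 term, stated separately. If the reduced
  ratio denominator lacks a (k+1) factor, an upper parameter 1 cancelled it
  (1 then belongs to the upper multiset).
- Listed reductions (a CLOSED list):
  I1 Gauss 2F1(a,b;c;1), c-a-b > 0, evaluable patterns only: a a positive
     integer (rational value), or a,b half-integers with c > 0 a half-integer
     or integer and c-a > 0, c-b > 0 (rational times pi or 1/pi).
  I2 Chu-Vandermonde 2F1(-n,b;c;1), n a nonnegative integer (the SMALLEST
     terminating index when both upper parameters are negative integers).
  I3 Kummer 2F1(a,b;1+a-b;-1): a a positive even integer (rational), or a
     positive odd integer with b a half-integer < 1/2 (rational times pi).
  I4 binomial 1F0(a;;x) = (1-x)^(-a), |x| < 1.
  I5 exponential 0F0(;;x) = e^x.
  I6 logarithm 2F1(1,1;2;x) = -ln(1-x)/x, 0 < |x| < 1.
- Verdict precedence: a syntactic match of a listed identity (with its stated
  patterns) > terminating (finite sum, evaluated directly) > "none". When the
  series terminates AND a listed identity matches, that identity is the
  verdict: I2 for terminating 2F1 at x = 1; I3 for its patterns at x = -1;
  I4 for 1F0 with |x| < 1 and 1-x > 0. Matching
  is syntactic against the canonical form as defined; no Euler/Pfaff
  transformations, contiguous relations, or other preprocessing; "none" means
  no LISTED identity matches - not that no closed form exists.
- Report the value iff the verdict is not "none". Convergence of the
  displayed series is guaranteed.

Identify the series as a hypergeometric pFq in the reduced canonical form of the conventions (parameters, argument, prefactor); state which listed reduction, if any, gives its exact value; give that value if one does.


The tell: with t_0 = 4/9, the constant factors (prefactor 4/9) combine into one prefactor.
Step ratio: r(k) = 1 * (k-6/11) (k+3) / [(k+104/11) (k+1)] - poly over poly, x = 1 from leading terms; C = 4/9 at k = 0.

Canonical form: C = 4/9 times 2F1 with upper {-6/11, 3}, lower {104/11}, x = 1. Verdict: Gauss's theorem (I1) applies (x = 1: the Gamma ratio telescopes since c-a-b = 7 > 0 and a = 3 in Z>0). Sum: 90241/251559.


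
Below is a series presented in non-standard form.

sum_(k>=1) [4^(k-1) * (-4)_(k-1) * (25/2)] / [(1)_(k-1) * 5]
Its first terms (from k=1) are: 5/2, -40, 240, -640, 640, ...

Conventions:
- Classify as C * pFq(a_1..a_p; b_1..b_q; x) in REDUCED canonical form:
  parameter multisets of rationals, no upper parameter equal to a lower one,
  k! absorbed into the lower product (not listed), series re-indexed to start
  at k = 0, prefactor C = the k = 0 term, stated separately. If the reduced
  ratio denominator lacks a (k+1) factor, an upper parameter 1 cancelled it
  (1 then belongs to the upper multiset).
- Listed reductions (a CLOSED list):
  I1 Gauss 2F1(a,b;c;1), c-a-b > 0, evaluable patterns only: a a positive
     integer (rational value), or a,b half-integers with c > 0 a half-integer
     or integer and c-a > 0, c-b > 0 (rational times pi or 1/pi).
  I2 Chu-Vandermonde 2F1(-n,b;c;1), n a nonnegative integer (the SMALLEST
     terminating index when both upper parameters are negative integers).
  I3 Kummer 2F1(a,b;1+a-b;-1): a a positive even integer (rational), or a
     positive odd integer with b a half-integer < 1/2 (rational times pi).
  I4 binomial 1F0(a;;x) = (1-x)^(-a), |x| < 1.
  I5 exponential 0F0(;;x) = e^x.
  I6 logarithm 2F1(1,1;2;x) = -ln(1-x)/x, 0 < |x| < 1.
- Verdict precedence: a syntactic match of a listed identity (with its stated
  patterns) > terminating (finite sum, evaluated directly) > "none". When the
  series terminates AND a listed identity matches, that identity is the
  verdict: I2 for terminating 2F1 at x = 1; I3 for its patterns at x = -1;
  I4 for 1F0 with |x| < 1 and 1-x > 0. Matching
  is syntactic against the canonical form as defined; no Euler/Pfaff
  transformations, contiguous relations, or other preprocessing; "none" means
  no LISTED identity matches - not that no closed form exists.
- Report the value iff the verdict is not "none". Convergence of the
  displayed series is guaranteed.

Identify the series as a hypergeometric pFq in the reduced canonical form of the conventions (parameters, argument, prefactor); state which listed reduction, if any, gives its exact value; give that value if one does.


At argument 4: a 1F0 with upper {-4}, lower {-}, scaled by C = 5/2. Verdict: terminating - the sum ends at index 4 because -4 is a negative integer; exact evaluation follows. Sum: 405/2.

First insight: with t_0 = 5/2, the constant factors (C = 5/2) combine into one prefactor.
Term ratio: r(k) = 4 * (k-4) / [(k+1)] - rational; roots negated = parameters, x = 4, C = 5/2.


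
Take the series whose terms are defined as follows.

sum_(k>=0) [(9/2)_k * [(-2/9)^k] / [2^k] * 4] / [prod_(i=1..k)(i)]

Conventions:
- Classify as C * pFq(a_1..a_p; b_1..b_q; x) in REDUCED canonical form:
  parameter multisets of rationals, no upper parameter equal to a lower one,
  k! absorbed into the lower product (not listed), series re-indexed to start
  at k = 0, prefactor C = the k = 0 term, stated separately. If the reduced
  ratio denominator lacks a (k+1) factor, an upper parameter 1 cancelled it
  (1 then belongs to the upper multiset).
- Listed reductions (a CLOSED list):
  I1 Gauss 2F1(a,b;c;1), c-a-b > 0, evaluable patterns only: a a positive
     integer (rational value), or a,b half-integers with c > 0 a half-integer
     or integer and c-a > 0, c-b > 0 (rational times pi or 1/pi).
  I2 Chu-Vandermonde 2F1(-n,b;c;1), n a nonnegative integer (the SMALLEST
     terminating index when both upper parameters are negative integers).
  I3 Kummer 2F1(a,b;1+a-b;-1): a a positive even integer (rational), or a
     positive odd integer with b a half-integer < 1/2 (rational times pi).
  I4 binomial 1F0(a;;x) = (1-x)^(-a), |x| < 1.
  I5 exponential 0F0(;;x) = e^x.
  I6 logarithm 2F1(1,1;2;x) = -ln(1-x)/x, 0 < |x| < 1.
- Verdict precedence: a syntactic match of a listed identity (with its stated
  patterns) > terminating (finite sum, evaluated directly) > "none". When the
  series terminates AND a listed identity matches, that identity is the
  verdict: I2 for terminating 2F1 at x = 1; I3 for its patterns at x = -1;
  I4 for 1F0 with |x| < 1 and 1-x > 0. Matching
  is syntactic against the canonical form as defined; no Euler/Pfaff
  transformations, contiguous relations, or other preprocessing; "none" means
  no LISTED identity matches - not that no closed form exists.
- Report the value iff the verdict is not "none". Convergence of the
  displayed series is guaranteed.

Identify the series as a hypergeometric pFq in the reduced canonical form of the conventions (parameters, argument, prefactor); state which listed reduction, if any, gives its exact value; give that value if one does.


First insight: from the first term 4: the two k-th powers (C = 4) combine into one argument.
Ratio: r(k) = (-1/9) * (k+9/2) / [(k+1)] - rational in k. x = (-1/9); t_0 = 4; negate the roots.

x = -1/9 here; the reduced form reads 1F0, upper {9/2}, lower {-}, C = 4. Verdict: the I4 binomial reduction applies (the 1F0 binomial series: exponent -9/2, x = -1/9). Sum: 4 * (10/9)^(-9/2).


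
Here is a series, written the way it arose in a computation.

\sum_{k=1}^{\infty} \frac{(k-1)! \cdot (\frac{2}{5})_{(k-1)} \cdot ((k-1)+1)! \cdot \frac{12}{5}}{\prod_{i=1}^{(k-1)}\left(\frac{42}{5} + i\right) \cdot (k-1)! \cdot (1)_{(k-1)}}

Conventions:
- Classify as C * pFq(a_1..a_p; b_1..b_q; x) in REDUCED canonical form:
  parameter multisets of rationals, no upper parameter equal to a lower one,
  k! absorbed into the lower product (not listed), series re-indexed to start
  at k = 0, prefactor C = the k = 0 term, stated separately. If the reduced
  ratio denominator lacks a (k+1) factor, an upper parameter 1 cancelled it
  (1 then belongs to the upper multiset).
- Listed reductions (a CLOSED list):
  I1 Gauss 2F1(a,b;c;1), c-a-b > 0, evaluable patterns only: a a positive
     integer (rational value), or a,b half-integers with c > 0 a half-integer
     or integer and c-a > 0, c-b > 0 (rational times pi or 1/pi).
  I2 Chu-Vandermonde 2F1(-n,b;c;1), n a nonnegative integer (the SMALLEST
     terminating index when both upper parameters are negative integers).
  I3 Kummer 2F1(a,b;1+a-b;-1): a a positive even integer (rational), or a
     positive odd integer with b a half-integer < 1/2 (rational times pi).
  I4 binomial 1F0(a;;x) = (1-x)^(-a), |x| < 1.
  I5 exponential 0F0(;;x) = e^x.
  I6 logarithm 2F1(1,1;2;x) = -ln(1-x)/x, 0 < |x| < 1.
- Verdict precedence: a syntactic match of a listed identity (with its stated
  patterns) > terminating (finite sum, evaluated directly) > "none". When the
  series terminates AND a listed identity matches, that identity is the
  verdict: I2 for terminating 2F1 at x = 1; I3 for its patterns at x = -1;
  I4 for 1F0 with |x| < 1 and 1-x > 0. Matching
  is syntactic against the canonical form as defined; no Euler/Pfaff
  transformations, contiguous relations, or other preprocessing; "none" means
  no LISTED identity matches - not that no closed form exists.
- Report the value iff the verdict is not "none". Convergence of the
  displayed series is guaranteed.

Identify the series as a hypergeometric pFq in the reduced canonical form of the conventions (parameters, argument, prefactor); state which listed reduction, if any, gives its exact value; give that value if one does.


With C = \frac{12}{5}: the canonical form is 2F1(\frac{2}{5}, 2; \frac{47}{5}; 1). Verdict: Gauss (I1, integer-parameter pattern) fires (x = 1: the Gamma ratio telescopes since c-a-b = 7 > 0 and a = 2 in Z>0). Exact value: \frac{333}{125}.

Structural cue: t_0 = \frac{12}{5} here, and the lower running product (C = 12/5) is a rising factorial.
Adjacent-term ratio: r(k) = 1 * (k+\frac{2}{5}) (k+2) / [(k+\frac{47}{5}) (k+1)] ; factor over Q: parameters, x = 1, and C = \frac{12}{5}.


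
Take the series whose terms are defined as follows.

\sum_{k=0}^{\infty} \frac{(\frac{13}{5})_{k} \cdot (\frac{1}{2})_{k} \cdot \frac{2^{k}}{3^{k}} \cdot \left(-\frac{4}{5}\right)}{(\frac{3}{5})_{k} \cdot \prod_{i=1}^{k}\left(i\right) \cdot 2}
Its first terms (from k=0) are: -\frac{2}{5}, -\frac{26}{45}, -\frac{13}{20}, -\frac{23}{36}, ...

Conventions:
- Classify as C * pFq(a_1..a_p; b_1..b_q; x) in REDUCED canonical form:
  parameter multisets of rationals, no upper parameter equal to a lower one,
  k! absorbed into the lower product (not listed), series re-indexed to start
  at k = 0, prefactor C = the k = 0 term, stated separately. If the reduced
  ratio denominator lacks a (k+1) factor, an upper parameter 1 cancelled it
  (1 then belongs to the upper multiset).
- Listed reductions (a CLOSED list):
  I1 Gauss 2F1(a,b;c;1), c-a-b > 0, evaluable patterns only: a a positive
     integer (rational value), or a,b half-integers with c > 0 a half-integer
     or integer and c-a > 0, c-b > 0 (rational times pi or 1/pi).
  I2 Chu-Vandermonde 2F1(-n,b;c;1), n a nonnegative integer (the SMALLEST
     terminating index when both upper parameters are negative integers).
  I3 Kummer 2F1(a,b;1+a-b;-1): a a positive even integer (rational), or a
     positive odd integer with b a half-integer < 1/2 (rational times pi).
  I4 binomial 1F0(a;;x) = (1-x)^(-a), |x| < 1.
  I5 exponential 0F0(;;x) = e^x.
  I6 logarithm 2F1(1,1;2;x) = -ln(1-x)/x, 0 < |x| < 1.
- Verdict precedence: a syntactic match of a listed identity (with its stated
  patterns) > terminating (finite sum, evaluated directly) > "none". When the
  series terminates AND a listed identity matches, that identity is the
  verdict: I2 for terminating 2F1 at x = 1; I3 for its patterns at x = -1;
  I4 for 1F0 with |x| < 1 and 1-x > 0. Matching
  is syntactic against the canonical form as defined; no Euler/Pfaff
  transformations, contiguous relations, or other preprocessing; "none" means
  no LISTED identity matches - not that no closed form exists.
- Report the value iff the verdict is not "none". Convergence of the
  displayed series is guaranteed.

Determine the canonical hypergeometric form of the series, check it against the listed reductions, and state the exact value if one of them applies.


Canonical form: C = -\frac{2}{5} times 2F1 with upper {\frac{1}{2}, \frac{13}{5}}, lower {\frac{3}{5}}, x = \frac{2}{3}. Verdict: none here - no I1-I6 shape fits x = \frac{2}{3} with lower {\frac{3}{5}}.

Key observation: x = \frac{2}{3} and the constant factors (C = -2/5, x = 2/3) combine into one prefactor.
Consecutive-term ratio: r(k) = \frac{2}{3} * (k+\frac{1}{2}) (k+\frac{13}{5}) / [(k+\frac{3}{5}) (k+1)] - rational in k. x = \frac{2}{3}; t_0 = -\frac{2}{5}; negate the roots.


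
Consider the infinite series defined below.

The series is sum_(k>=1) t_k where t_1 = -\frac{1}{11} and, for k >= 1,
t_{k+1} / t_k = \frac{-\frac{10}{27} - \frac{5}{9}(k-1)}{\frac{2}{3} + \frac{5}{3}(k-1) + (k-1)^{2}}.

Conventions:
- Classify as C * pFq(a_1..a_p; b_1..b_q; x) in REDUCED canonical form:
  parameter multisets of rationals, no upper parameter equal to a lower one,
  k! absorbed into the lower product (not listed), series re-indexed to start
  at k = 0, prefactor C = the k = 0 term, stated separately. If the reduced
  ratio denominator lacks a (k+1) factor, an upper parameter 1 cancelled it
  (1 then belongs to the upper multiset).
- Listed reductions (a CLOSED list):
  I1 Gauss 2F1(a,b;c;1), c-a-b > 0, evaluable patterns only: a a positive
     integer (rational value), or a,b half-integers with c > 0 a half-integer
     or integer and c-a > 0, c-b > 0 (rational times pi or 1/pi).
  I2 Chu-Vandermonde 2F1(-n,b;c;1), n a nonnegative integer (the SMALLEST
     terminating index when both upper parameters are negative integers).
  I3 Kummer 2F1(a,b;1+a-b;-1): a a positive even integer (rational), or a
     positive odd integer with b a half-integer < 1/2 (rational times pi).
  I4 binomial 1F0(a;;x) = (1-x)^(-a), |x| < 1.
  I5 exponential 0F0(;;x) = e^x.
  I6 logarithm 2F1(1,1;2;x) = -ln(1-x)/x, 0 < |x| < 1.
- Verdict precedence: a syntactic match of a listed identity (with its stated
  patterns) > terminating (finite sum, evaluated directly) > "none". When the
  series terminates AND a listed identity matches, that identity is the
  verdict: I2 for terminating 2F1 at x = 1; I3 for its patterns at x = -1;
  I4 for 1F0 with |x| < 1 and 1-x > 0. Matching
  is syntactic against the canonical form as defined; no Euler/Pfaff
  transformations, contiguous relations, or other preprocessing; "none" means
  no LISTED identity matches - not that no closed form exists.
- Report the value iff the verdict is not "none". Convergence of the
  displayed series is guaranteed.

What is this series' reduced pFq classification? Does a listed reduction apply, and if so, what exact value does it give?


Reduced: x = -\frac{5}{9}, 0F0, upper = {-}, lower = {-}, C = -\frac{1}{11}. Verdict at x = -\frac{5}{9}: the I5 exponential reduction matches (the 0F0 exponential series at x = -\frac{5}{9}). Its exact value is \left(-\frac{1}{11}\right) \cdot e^{-\frac{5}{9}}.

Structural cue: with t_0 = -\frac{1}{11}, the ratio is unreduced: k + 2/3 divides both sides (C = -1/11).
Ratio: r(k) = -\frac{5}{9} * 1 / [(k+1)] - poly over poly, x = -\frac{5}{9} from leading terms; C = -\frac{1}{11} at k = 0.


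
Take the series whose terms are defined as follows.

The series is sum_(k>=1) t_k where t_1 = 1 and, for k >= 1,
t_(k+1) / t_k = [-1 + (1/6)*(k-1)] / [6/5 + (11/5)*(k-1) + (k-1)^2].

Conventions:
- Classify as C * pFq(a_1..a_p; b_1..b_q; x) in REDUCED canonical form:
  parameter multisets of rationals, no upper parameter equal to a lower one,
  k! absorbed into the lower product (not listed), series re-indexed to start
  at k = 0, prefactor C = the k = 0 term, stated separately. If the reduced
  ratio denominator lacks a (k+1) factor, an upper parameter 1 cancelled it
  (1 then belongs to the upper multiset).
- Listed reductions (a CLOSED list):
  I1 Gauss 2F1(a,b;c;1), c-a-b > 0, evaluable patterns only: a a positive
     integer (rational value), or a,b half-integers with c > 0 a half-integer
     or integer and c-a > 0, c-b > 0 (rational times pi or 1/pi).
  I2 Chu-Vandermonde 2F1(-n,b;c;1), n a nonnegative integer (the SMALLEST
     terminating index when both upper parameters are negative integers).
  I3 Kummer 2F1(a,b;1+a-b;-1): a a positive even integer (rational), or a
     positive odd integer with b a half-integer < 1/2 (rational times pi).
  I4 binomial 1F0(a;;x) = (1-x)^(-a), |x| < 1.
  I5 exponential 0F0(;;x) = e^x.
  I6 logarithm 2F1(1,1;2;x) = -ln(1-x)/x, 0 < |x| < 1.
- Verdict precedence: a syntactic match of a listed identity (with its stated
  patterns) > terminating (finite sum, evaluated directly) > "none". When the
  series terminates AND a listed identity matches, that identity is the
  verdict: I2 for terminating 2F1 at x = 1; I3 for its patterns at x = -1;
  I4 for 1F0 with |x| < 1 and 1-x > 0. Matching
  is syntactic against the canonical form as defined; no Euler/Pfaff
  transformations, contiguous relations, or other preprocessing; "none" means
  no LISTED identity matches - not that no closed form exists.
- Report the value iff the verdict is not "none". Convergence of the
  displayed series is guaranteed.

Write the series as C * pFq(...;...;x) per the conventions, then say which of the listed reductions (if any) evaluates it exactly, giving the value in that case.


Classification (C = 1): 1F1 with upper {-6}, lower {6/5}, argument x = 1/6. Verdict: terminating. With -6 upstairs the series is a 7-term polynomial sum; evaluated term by term. Its exact value is 261732193381/833922625536.

Structural cue: with t_0 = 1, the expanded ratio factors over Q; C = 1, x = 1/6, roots give parameters.
Ratio: r(k) = (1/6) * (k-6) / [(k+6/5) (k+1)] ; factor over Q: parameters, x = (1/6), and C = 1.


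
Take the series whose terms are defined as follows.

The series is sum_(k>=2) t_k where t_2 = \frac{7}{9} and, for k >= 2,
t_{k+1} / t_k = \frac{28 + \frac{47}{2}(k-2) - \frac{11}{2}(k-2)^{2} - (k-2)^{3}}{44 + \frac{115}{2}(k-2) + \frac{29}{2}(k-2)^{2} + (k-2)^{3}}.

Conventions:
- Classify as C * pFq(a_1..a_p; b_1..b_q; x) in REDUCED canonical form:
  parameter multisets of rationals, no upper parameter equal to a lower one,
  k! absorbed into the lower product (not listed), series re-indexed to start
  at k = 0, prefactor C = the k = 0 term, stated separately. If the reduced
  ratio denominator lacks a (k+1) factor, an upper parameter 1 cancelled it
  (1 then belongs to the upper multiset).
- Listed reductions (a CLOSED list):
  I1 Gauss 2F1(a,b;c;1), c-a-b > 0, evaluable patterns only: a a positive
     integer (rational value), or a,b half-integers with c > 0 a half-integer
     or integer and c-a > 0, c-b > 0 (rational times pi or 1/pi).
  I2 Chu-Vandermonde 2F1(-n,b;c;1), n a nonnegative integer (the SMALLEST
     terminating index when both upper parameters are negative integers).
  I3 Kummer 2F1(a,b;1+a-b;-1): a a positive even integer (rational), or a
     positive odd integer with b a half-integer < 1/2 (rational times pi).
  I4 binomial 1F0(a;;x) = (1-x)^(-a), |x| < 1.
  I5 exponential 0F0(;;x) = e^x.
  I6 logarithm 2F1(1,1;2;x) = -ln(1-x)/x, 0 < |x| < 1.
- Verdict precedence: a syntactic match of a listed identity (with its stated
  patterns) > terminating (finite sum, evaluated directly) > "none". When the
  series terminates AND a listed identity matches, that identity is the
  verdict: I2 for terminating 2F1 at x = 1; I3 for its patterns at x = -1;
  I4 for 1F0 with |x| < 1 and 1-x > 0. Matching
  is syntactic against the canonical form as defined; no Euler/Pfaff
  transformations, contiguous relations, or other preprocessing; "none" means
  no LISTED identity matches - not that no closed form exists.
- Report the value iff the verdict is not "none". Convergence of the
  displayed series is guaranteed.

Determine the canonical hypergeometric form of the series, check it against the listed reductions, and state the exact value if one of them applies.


Key step: from the first term \frac{7}{9}: the parameter 8 appears in both the upper and lower lists and cancels.
Consecutive-term ratio: r(k) = -1 * (k-\frac{7}{2}) (k+1) / [(k+\frac{11}{2}) (k+1)] - poly over poly, x = -1 from leading terms; C = \frac{7}{9} at k = 0.

Canonical form: C = \frac{7}{9} times 2F1 with upper {-\frac{7}{2}, 1}, lower {\frac{11}{2}}, x = -1. Verdict: Kummer (I3) matches (x = -1; c = \frac{11}{2} equals 1+a-b for upper {-\frac{7}{2}, 1}: listed pattern). Exact value: \frac{245}{512} \cdot \pi.


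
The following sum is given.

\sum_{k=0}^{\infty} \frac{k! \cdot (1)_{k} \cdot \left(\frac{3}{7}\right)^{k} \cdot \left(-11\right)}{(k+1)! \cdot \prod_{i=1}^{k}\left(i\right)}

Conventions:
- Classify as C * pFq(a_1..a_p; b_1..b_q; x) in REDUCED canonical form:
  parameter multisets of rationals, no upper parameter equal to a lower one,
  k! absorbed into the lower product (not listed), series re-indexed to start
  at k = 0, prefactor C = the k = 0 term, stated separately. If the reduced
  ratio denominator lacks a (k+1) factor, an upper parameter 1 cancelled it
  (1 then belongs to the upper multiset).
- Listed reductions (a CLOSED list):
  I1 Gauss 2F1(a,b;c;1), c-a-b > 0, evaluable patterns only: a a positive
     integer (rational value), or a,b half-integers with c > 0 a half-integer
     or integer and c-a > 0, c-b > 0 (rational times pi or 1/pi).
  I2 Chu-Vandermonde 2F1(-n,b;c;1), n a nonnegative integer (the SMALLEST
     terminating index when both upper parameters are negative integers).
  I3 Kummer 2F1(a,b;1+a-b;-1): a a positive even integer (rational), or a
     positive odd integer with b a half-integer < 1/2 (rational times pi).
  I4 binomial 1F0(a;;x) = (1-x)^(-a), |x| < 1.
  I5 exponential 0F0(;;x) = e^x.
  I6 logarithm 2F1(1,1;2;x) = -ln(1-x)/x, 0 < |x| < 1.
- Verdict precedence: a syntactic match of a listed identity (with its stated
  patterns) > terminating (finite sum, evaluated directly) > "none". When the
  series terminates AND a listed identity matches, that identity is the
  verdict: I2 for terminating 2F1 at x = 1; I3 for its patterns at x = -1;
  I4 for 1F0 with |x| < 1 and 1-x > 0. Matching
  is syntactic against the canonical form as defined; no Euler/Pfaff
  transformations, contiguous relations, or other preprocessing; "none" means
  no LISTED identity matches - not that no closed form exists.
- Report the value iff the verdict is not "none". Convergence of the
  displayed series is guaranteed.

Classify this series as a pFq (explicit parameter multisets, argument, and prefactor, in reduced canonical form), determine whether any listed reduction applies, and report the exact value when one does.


Key observation: from the first term -11: the denominator's factorial ratio (C = -11, x = 3/7) is a lower Pochhammer.
Consecutive-term ratio: r(k) = \frac{3}{7} * (k+1) (k+1) / [(k+2) (k+1)] - rational in k. x = \frac{3}{7}; t_0 = -11; negate the roots.

The series (x = \frac{3}{7}) is 2F1: upper {1, 1}, lower {2}, prefactor -11. Verdict (x = \frac{3}{7}): logarithm (I6) applies (the logarithm: parameters (1,1;2), x = \frac{3}{7}). Sum: \frac{77}{3} \cdot \ln\left(\frac{4}{7}\right).


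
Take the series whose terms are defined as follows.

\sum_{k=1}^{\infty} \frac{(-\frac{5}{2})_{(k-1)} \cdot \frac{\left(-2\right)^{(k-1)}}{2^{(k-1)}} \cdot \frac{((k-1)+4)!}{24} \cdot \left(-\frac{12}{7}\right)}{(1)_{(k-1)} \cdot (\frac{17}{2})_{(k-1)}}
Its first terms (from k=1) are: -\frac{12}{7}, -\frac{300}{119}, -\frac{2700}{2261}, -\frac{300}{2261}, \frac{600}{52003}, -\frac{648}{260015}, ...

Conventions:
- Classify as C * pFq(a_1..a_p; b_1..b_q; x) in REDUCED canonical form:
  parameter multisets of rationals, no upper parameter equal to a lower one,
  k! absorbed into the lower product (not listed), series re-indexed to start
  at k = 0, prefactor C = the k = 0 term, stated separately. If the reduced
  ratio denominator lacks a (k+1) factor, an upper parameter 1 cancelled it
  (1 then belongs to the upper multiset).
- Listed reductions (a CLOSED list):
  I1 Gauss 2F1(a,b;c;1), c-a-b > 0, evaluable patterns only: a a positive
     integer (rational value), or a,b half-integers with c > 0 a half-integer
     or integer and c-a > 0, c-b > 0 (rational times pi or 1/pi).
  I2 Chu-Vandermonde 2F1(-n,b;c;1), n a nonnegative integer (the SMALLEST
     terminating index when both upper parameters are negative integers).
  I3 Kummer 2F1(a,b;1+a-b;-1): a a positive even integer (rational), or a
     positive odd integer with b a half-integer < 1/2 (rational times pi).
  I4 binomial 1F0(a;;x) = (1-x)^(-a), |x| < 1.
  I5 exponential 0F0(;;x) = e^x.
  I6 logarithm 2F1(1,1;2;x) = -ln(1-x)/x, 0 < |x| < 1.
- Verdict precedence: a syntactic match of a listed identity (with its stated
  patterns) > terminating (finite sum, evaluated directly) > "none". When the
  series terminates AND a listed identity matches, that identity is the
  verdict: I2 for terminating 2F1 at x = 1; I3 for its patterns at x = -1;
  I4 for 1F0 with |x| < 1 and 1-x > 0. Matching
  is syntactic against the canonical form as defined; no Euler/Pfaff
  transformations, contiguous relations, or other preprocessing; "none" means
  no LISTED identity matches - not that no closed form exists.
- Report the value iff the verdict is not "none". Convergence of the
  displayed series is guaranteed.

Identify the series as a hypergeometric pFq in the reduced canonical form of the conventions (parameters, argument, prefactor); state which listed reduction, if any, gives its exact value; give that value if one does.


Key step: with t_0 = -\frac{12}{7}, the two k-th powers (C = -12/7, x = -1) combine into one argument.
Term ratio: r(k) = -1 * (k-\frac{5}{2}) (k+5) / [(k+\frac{17}{2}) (k+1)] - rational in k. x = -1; t_0 = -\frac{12}{7}; negate the roots.

Reduced: x = -1, 2F1, upper = {-\frac{5}{2}, 5}, lower = {\frac{17}{2}}, C = -\frac{12}{7}. Verdict at x = -1: the Kummer evaluation I3 matches (x = -1; c = \frac{17}{2} equals 1+a-b for upper {-\frac{5}{2}, 5}: listed pattern). Exact value: \left(-\frac{57915}{32768}\right) \cdot \pi.


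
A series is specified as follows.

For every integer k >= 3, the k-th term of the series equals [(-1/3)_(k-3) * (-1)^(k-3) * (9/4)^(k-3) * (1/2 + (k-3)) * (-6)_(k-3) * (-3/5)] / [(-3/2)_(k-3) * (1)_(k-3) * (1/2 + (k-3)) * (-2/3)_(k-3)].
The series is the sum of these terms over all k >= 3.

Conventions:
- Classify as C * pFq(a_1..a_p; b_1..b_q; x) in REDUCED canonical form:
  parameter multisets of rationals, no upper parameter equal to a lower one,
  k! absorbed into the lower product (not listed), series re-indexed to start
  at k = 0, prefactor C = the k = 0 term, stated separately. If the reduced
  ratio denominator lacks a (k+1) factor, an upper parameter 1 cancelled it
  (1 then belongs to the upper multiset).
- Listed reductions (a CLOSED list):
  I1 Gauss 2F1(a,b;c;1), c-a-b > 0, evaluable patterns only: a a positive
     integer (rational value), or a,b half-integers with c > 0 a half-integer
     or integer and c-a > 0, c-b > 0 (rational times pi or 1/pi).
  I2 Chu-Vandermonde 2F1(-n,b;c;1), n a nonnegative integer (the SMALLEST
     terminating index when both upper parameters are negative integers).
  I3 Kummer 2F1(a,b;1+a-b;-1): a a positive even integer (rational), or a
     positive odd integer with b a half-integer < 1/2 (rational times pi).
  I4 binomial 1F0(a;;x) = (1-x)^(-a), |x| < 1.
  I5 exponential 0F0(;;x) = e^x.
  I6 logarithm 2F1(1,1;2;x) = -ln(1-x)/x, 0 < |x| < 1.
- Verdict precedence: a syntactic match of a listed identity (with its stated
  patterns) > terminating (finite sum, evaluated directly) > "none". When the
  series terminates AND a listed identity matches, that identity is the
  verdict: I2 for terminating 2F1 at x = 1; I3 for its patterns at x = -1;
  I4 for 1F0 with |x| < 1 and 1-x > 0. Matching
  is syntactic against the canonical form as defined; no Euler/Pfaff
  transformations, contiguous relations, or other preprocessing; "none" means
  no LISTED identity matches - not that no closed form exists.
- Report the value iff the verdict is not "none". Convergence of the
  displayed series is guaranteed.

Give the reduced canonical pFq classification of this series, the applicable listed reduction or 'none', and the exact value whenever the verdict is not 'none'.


Reduced: x = -9/4, 2F2, upper = {-6, -1/3}, lower = {-3/2, -2/3}, C = -3/5. Verdict: terminating - upper parameter -6 makes this a finite sum (last index 6), evaluated exactly. Value: -98922351/72800.

The tell: t_0 being -3/5, k + 1/2 divides numerator and denominator alike; C = -3/5 after cancelling.
Term ratio: r(k) = (-9/4) * (k-6) (k-1/3) / [(k-3/2) (k-2/3) (k+1)] - rational; roots negated = parameters, x = (-9/4), C = -3/5.


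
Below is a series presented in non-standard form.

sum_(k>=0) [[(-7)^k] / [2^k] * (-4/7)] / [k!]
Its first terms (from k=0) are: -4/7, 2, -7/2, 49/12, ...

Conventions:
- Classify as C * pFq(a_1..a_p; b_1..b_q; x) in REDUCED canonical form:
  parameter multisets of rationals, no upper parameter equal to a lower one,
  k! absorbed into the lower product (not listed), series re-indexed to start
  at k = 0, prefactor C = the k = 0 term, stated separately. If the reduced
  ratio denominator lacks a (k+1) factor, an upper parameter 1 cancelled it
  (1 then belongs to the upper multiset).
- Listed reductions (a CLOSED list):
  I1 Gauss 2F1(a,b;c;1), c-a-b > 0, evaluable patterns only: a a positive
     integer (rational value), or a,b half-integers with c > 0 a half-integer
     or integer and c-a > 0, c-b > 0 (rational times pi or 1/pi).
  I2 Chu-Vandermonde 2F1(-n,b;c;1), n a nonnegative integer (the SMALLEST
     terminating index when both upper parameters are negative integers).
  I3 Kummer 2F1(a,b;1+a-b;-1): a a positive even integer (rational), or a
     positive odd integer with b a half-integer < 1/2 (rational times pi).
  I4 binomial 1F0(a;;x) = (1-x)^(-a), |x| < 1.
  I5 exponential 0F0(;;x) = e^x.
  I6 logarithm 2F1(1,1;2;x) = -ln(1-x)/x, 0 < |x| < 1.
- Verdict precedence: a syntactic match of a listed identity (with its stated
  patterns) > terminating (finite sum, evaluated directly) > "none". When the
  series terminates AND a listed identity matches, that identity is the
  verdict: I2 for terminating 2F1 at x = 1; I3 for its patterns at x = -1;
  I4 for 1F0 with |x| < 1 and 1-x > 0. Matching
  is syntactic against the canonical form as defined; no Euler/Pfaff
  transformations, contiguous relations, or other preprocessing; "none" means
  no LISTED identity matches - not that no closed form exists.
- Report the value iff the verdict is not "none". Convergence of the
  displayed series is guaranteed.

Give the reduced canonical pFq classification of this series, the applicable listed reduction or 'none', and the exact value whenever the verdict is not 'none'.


Classification (C = -4/7): 0F0 with upper {-}, lower {-}, argument x = -7/2. Verdict: exponential (I5) applies (the 0F0 exponential series at x = -7/2). Hence: (-4/7) * e^(-7/2).

The tell: with t_0 = -4/7, the two geometric factors (C = -4/7) combine into one argument.
Consecutive-term ratio: r(k) = (-7/2) * 1 / [(k+1)] ; factor over Q: parameters, x = (-7/2), and C = -4/7.


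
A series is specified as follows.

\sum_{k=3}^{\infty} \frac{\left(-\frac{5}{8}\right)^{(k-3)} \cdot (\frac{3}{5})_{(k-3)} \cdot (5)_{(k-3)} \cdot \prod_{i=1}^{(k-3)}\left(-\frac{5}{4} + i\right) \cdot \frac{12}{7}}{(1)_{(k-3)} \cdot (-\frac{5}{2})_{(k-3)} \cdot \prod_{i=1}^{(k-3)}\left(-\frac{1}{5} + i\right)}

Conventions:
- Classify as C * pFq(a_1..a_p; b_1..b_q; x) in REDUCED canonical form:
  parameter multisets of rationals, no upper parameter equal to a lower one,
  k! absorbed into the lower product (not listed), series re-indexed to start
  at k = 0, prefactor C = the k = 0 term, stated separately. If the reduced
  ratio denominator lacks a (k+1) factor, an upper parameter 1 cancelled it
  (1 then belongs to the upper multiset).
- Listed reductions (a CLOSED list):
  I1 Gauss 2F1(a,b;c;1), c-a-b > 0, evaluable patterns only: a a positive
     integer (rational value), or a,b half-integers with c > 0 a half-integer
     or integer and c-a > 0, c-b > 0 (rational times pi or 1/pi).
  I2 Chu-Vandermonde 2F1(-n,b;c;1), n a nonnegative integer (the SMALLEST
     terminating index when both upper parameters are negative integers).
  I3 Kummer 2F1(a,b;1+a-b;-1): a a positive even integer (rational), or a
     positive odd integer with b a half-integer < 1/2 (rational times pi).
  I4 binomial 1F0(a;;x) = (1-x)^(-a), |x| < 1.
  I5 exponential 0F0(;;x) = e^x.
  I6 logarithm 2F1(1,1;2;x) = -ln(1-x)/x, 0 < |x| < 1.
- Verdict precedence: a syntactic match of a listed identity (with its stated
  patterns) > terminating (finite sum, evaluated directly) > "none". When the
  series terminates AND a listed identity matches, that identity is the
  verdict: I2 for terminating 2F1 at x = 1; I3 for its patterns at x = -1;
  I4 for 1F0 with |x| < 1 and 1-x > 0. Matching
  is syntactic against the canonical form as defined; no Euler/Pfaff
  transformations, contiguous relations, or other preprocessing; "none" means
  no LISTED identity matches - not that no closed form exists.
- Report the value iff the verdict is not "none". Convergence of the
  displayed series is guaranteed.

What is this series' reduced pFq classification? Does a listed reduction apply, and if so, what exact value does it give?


Classification (C = \frac{12}{7}): 3F2 with upper {-\frac{1}{4}, \frac{3}{5}, 5}, lower {-\frac{5}{2}, \frac{4}{5}}, argument x = -\frac{5}{8}. Verdict: none. A 3F2 with upper {-\frac{1}{4}, \frac{3}{5}, 5} fits none of I1-I6 at x = -\frac{5}{8}; the sum runs forever.

The tell: t_0 being \frac{12}{7}, the lower running product (prefactor 12/7) is a rising factorial.
Ratio: r(k) = -\frac{5}{8} * (k-\frac{1}{4}) (k+\frac{3}{5}) (k+5) / [(k-\frac{5}{2}) (k+\frac{4}{5}) (k+1)] - poly over poly, x = -\frac{5}{8} from leading terms; C = \frac{12}{7} at k = 0.
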